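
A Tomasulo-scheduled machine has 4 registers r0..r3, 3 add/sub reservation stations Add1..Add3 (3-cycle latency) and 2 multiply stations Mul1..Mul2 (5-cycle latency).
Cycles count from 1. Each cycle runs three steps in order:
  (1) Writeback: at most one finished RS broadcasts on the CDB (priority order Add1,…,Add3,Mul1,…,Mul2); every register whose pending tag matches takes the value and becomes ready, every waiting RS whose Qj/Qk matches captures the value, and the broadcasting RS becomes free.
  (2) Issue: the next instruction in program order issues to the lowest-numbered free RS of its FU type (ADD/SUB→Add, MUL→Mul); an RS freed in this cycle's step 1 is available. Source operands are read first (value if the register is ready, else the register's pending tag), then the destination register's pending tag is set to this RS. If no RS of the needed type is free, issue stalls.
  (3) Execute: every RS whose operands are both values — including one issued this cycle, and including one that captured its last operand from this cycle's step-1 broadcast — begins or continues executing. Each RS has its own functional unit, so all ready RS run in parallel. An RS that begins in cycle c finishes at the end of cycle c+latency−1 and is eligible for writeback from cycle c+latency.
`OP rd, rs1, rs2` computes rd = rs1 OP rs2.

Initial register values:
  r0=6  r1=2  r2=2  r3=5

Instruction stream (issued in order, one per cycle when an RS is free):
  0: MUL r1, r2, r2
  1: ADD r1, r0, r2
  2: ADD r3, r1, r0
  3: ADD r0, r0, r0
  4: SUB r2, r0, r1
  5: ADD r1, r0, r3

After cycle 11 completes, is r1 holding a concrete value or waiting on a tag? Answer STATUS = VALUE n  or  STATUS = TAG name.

STATUS = VALUE 26

c1: issue MUL r1<-Mul1 | r0:6,r1:Mul1,r2:2,r3:5
c2: issue ADD r1<-Add1 | r0:6,r1:Add1,r2:2,r3:5
c3: issue ADD r3<-Add2 | r0:6,r1:Add1,r2:2,r3:Add2
c4: issue ADD r0<-Add3 | r0:Add3,r1:Add1,r2:2,r3:Add2
c5: CDB Add1=8; issue SUB r2<-Add1 | r0:Add3,r1:8,r2:Add1,r3:Add2
c6: CDB Mul1=4; stall | r0:Add3,r1:8,r2:Add1,r3:Add2
c7: CDB Add3=12; issue ADD r1<-Add3 | r0:12,r1:Add3,r2:Add1,r3:Add2
c8: CDB Add2=14 | r0:12,r1:Add3,r2:Add1,r3:14
c9: - | r0:12,r1:Add3,r2:Add1,r3:14
c10: CDB Add1=4 | r0:12,r1:Add3,r2:4,r3:14
c11: CDB Add3=26 | r0:12,r1:26,r2:4,r3:14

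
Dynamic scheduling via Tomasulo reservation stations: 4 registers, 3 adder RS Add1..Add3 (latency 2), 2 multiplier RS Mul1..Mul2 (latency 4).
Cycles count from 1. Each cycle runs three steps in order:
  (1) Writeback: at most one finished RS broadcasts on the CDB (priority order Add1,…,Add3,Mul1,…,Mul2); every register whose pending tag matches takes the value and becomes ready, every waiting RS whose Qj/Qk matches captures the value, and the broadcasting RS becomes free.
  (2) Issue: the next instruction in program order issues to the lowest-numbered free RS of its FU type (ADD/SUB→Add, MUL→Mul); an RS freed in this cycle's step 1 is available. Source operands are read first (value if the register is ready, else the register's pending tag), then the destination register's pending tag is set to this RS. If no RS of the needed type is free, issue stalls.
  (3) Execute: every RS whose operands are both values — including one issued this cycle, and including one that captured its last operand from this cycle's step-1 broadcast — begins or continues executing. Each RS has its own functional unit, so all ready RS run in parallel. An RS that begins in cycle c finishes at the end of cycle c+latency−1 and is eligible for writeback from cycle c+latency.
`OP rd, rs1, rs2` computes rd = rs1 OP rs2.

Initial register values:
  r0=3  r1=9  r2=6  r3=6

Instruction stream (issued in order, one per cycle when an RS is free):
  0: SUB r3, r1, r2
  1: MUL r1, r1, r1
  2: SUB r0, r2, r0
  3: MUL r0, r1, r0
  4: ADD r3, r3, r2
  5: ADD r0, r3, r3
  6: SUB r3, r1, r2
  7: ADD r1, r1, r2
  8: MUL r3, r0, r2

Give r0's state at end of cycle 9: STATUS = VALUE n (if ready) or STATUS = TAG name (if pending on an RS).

  c1: issue SUB r3<-Add1  regs: r0:3,r1:9,r2:6,r3:Add1
  c2: issue MUL r1<-Mul1  regs: r0:3,r1:Mul1,r2:6,r3:Add1
  c3: CDB Add1=3; issue SUB r0<-Add1  regs: r0:Add1,r1:Mul1,r2:6,r3:3
  c4: issue MUL r0<-Mul2  regs: r0:Mul2,r1:Mul1,r2:6,r3:3
  c5: CDB Add1=3; issue ADD r3<-Add1  regs: r0:Mul2,r1:Mul1,r2:6,r3:Add1
  c6: CDB Mul1=81; issue ADD r0<-Add2  regs: r0:Add2,r1:81,r2:6,r3:Add1
  c7: CDB Add1=9; issue SUB r3<-Add1  regs: r0:Add2,r1:81,r2:6,r3:Add1
  c8: issue ADD r1<-Add3  regs: r0:Add2,r1:Add3,r2:6,r3:Add1
  c9: CDB Add1=75; issue MUL r3<-Mul1  regs: r0:Add2,r1:Add3,r2:6,r3:Mul1

STATUS = TAG Add2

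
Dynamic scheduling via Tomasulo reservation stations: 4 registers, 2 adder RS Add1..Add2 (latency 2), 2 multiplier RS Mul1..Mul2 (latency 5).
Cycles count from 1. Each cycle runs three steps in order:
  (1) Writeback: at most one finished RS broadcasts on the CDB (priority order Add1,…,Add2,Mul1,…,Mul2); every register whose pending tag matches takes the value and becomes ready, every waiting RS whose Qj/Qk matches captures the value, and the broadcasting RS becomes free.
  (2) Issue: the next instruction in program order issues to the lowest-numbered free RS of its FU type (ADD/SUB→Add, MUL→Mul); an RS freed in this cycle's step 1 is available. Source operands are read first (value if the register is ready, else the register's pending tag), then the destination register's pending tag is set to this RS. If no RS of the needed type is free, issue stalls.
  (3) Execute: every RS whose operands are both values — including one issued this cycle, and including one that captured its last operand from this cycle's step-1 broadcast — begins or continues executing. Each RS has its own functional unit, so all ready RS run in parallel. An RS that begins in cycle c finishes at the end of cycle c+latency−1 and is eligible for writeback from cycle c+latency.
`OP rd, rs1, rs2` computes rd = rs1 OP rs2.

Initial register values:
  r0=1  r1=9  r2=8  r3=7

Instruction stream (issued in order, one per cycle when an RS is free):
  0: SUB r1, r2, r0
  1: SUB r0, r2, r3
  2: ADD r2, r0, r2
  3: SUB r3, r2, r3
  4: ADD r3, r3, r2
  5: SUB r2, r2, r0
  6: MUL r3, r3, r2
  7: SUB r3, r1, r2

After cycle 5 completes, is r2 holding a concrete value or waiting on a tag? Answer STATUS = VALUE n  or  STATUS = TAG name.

STATUS = TAG Add1

cycle 1: issue SUB r1<-Add1 // r0:1,r1:Add1,r2:8,r3:7
cycle 2: issue SUB r0<-Add2 // r0:Add2,r1:Add1,r2:8,r3:7
cycle 3: CDB Add1=7; issue ADD r2<-Add1 // r0:Add2,r1:7,r2:Add1,r3:7
cycle 4: CDB Add2=1; issue SUB r3<-Add2 // r0:1,r1:7,r2:Add1,r3:Add2
cycle 5: stall // r0:1,r1:7,r2:Add1,r3:Add2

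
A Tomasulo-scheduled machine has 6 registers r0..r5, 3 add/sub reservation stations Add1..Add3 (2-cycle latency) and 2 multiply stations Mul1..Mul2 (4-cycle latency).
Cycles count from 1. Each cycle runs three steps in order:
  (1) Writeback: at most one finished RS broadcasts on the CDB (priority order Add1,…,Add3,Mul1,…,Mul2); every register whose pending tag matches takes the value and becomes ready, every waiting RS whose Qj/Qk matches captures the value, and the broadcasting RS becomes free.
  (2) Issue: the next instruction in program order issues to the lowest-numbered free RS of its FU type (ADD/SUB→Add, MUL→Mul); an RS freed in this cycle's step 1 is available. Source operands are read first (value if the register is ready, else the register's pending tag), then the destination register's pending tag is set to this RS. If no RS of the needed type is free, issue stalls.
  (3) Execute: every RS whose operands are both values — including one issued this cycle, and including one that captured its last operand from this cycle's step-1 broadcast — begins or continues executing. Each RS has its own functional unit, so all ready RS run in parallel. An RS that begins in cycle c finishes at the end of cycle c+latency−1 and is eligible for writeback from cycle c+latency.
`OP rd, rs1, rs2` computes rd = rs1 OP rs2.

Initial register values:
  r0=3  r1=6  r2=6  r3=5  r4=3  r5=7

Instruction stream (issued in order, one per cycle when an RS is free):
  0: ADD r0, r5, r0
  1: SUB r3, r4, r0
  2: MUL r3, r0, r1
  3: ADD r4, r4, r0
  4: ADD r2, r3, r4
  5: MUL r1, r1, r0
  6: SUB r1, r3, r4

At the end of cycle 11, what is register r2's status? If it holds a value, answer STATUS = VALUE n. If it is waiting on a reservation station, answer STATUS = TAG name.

STATUS = VALUE 73

  c1: issue ADD r0<-Add1  regs: r0:Add1,r1:6,r2:6,r3:5,r4:3,r5:7
  c2: issue SUB r3<-Add2  regs: r0:Add1,r1:6,r2:6,r3:Add2,r4:3,r5:7
  c3: CDB Add1=10; issue MUL r3<-Mul1  regs: r0:10,r1:6,r2:6,r3:Mul1,r4:3,r5:7
  c4: issue ADD r4<-Add1  regs: r0:10,r1:6,r2:6,r3:Mul1,r4:Add1,r5:7
  c5: CDB Add2=-7; issue ADD r2<-Add2  regs: r0:10,r1:6,r2:Add2,r3:Mul1,r4:Add1,r5:7
  c6: CDB Add1=13; issue MUL r1<-Mul2  regs: r0:10,r1:Mul2,r2:Add2,r3:Mul1,r4:13,r5:7
  c7: CDB Mul1=60; issue SUB r1<-Add1  regs: r0:10,r1:Add1,r2:Add2,r3:60,r4:13,r5:7
  c8: -  regs: r0:10,r1:Add1,r2:Add2,r3:60,r4:13,r5:7
  c9: CDB Add1=47  regs: r0:10,r1:47,r2:Add2,r3:60,r4:13,r5:7
  c10: CDB Add2=73  regs: r0:10,r1:47,r2:73,r3:60,r4:13,r5:7
  c11: CDB Mul2=60  regs: r0:10,r1:47,r2:73,r3:60,r4:13,r5:7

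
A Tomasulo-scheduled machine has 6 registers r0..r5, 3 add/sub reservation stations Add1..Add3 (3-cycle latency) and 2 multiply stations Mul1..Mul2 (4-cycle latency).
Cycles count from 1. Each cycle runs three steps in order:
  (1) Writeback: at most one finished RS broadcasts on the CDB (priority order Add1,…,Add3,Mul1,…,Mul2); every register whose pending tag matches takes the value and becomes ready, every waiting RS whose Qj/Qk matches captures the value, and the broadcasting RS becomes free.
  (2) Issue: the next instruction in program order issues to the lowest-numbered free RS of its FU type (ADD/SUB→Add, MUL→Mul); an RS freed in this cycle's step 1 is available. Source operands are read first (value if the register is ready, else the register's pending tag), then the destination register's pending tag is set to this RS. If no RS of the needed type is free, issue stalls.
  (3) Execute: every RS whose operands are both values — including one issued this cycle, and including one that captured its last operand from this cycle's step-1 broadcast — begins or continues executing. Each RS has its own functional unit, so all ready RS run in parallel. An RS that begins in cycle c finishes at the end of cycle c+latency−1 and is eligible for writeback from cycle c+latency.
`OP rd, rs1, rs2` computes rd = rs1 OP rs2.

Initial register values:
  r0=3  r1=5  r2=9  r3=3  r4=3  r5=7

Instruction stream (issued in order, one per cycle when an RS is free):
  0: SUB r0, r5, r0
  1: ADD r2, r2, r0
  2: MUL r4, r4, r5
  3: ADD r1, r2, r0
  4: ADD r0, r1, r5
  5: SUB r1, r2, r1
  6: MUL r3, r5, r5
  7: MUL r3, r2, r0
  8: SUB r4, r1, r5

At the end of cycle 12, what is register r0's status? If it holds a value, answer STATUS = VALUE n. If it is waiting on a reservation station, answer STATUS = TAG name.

  c1: issue SUB r0<-Add1  regs: r0:Add1,r1:5,r2:9,r3:3,r4:3,r5:7
  c2: issue ADD r2<-Add2  regs: r0:Add1,r1:5,r2:Add2,r3:3,r4:3,r5:7
  c3: issue MUL r4<-Mul1  regs: r0:Add1,r1:5,r2:Add2,r3:3,r4:Mul1,r5:7
  c4: CDB Add1=4; issue ADD r1<-Add1  regs: r0:4,r1:Add1,r2:Add2,r3:3,r4:Mul1,r5:7
  c5: issue ADD r0<-Add3  regs: r0:Add3,r1:Add1,r2:Add2,r3:3,r4:Mul1,r5:7
  c6: stall  regs: r0:Add3,r1:Add1,r2:Add2,r3:3,r4:Mul1,r5:7
  c7: CDB Add2=13; issue SUB r1<-Add2  regs: r0:Add3,r1:Add2,r2:13,r3:3,r4:Mul1,r5:7
  c8: CDB Mul1=21; issue MUL r3<-Mul1  regs: r0:Add3,r1:Add2,r2:13,r3:Mul1,r4:21,r5:7
  c9: issue MUL r3<-Mul2  regs: r0:Add3,r1:Add2,r2:13,r3:Mul2,r4:21,r5:7
  c10: CDB Add1=17; issue SUB r4<-Add1  regs: r0:Add3,r1:Add2,r2:13,r3:Mul2,r4:Add1,r5:7
  c11: -  regs: r0:Add3,r1:Add2,r2:13,r3:Mul2,r4:Add1,r5:7
  c12: CDB Mul1=49  regs: r0:Add3,r1:Add2,r2:13,r3:Mul2,r4:Add1,r5:7

STATUS = TAG Add3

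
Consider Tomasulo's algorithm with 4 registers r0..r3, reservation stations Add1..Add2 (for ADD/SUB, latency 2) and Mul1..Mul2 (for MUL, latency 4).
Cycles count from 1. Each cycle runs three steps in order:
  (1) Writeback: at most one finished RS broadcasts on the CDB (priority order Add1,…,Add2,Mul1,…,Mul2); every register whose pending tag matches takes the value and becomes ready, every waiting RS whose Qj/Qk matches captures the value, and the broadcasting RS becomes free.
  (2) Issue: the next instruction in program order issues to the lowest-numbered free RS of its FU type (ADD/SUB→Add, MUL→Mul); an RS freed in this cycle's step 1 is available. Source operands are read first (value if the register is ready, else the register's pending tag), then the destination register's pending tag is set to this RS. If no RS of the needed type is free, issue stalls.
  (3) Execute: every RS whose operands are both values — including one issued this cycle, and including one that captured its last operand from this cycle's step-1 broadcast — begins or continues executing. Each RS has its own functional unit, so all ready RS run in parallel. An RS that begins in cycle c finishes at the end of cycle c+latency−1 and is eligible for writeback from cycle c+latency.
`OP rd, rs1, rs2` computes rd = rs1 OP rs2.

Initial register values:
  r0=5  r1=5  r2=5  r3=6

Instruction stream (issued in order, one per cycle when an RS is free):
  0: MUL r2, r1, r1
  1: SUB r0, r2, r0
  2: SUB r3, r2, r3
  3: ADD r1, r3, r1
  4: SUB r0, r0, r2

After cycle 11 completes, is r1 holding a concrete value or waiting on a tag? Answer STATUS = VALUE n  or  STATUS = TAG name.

STATUS = VALUE 24

  c1: issue MUL r2<-Mul1  regs: r0:5,r1:5,r2:Mul1,r3:6
  c2: issue SUB r0<-Add1  regs: r0:Add1,r1:5,r2:Mul1,r3:6
  c3: issue SUB r3<-Add2  regs: r0:Add1,r1:5,r2:Mul1,r3:Add2
  c4: stall  regs: r0:Add1,r1:5,r2:Mul1,r3:Add2
  c5: CDB Mul1=25; stall  regs: r0:Add1,r1:5,r2:25,r3:Add2
  c6: stall  regs: r0:Add1,r1:5,r2:25,r3:Add2
  c7: CDB Add1=20; issue ADD r1<-Add1  regs: r0:20,r1:Add1,r2:25,r3:Add2
  c8: CDB Add2=19; issue SUB r0<-Add2  regs: r0:Add2,r1:Add1,r2:25,r3:19
  c9: -  regs: r0:Add2,r1:Add1,r2:25,r3:19
  c10: CDB Add1=24  regs: r0:Add2,r1:24,r2:25,r3:19
  c11: CDB Add2=-5  regs: r0:-5,r1:24,r2:25,r3:19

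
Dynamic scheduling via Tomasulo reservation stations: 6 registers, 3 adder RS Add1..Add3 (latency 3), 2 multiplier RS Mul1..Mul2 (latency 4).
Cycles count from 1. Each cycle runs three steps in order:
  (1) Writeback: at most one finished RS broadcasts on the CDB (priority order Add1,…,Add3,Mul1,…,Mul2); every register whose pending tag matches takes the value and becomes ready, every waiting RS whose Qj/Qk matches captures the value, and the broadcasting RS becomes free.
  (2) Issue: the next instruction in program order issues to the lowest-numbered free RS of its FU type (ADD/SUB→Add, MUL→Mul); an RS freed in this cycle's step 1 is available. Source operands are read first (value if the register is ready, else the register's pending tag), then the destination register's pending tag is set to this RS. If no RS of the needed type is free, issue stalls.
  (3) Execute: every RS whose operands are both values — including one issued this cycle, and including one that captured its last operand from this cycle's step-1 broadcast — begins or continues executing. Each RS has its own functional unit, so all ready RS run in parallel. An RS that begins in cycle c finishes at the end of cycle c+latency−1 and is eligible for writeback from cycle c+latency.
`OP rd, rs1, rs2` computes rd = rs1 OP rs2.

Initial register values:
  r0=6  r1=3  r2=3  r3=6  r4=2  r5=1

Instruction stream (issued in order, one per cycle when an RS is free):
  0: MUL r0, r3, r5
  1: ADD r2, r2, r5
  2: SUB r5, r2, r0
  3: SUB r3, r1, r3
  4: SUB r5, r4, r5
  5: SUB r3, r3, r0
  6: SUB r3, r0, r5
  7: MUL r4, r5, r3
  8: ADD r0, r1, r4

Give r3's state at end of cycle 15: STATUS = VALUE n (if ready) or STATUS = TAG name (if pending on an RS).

  c1: issue MUL r0<-Mul1  regs: r0:Mul1,r1:3,r2:3,r3:6,r4:2,r5:1
  c2: issue ADD r2<-Add1  regs: r0:Mul1,r1:3,r2:Add1,r3:6,r4:2,r5:1
  c3: issue SUB r5<-Add2  regs: r0:Mul1,r1:3,r2:Add1,r3:6,r4:2,r5:Add2
  c4: issue SUB r3<-Add3  regs: r0:Mul1,r1:3,r2:Add1,r3:Add3,r4:2,r5:Add2
  c5: CDB Add1=4; issue SUB r5<-Add1  regs: r0:Mul1,r1:3,r2:4,r3:Add3,r4:2,r5:Add1
  c6: CDB Mul1=6; stall  regs: r0:6,r1:3,r2:4,r3:Add3,r4:2,r5:Add1
  c7: CDB Add3=-3; issue SUB r3<-Add3  regs: r0:6,r1:3,r2:4,r3:Add3,r4:2,r5:Add1
  c8: stall  regs: r0:6,r1:3,r2:4,r3:Add3,r4:2,r5:Add1
  c9: CDB Add2=-2; issue SUB r3<-Add2  regs: r0:6,r1:3,r2:4,r3:Add2,r4:2,r5:Add1
  c10: CDB Add3=-9; issue MUL r4<-Mul1  regs: r0:6,r1:3,r2:4,r3:Add2,r4:Mul1,r5:Add1
  c11: issue ADD r0<-Add3  regs: r0:Add3,r1:3,r2:4,r3:Add2,r4:Mul1,r5:Add1
  c12: CDB Add1=4  regs: r0:Add3,r1:3,r2:4,r3:Add2,r4:Mul1,r5:4
  c13: -  regs: r0:Add3,r1:3,r2:4,r3:Add2,r4:Mul1,r5:4
  c14: -  regs: r0:Add3,r1:3,r2:4,r3:Add2,r4:Mul1,r5:4
  c15: CDB Add2=2  regs: r0:Add3,r1:3,r2:4,r3:2,r4:Mul1,r5:4

STATUS = VALUE 2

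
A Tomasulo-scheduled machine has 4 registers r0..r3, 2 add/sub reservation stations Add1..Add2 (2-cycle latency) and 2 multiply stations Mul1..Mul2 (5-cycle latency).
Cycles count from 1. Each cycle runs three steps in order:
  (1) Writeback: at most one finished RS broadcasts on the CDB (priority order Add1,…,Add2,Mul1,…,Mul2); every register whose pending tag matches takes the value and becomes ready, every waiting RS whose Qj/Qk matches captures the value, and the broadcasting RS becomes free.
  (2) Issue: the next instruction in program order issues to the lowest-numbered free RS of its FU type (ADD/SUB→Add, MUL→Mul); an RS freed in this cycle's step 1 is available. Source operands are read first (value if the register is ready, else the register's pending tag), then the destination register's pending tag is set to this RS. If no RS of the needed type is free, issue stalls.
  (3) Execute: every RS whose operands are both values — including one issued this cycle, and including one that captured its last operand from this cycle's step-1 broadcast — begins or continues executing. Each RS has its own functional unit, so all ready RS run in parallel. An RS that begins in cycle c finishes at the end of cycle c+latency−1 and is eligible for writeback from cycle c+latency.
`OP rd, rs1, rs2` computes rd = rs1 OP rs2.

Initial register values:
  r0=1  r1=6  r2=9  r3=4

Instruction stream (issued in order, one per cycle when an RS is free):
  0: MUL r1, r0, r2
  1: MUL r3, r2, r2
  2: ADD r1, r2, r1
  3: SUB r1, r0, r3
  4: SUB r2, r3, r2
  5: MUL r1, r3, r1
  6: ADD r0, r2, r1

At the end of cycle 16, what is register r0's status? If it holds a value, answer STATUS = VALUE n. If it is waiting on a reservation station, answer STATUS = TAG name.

c1: issue MUL r1<-Mul1 | r0:1,r1:Mul1,r2:9,r3:4
c2: issue MUL r3<-Mul2 | r0:1,r1:Mul1,r2:9,r3:Mul2
c3: issue ADD r1<-Add1 | r0:1,r1:Add1,r2:9,r3:Mul2
c4: issue SUB r1<-Add2 | r0:1,r1:Add2,r2:9,r3:Mul2
c5: stall | r0:1,r1:Add2,r2:9,r3:Mul2
c6: CDB Mul1=9; stall | r0:1,r1:Add2,r2:9,r3:Mul2
c7: CDB Mul2=81; stall | r0:1,r1:Add2,r2:9,r3:81
c8: CDB Add1=18; issue SUB r2<-Add1 | r0:1,r1:Add2,r2:Add1,r3:81
c9: CDB Add2=-80; issue MUL r1<-Mul1 | r0:1,r1:Mul1,r2:Add1,r3:81
c10: CDB Add1=72; issue ADD r0<-Add1 | r0:Add1,r1:Mul1,r2:72,r3:81
c11: - | r0:Add1,r1:Mul1,r2:72,r3:81
c12: - | r0:Add1,r1:Mul1,r2:72,r3:81
c13: - | r0:Add1,r1:Mul1,r2:72,r3:81
c14: CDB Mul1=-6480 | r0:Add1,r1:-6480,r2:72,r3:81
c15: - | r0:Add1,r1:-6480,r2:72,r3:81
c16: CDB Add1=-6408 | r0:-6408,r1:-6480,r2:72,r3:81

STATUS = VALUE -6408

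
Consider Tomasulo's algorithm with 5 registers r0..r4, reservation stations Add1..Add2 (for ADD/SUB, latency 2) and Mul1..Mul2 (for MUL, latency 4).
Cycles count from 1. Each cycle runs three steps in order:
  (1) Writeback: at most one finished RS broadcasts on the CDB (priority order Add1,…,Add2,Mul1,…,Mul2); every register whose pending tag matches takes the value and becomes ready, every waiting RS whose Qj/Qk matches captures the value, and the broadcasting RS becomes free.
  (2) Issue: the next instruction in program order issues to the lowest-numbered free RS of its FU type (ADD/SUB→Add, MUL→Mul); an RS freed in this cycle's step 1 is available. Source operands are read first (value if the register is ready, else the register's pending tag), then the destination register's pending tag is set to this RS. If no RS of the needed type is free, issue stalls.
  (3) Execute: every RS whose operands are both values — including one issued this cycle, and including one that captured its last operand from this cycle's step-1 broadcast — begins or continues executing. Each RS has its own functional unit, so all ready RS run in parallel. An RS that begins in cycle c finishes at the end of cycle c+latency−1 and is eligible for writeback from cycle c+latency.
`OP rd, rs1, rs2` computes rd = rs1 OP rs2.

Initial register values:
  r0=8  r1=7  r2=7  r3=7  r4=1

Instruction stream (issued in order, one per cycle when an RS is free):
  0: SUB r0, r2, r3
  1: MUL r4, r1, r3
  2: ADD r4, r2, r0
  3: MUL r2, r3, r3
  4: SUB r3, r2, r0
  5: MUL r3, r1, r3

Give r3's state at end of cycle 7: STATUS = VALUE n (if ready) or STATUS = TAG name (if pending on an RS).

c1: issue SUB r0<-Add1 | r0:Add1,r1:7,r2:7,r3:7,r4:1
c2: issue MUL r4<-Mul1 | r0:Add1,r1:7,r2:7,r3:7,r4:Mul1
c3: CDB Add1=0; issue ADD r4<-Add1 | r0:0,r1:7,r2:7,r3:7,r4:Add1
c4: issue MUL r2<-Mul2 | r0:0,r1:7,r2:Mul2,r3:7,r4:Add1
c5: CDB Add1=7; issue SUB r3<-Add1 | r0:0,r1:7,r2:Mul2,r3:Add1,r4:7
c6: CDB Mul1=49; issue MUL r3<-Mul1 | r0:0,r1:7,r2:Mul2,r3:Mul1,r4:7
c7: - | r0:0,r1:7,r2:Mul2,r3:Mul1,r4:7

STATUS = TAG Mul1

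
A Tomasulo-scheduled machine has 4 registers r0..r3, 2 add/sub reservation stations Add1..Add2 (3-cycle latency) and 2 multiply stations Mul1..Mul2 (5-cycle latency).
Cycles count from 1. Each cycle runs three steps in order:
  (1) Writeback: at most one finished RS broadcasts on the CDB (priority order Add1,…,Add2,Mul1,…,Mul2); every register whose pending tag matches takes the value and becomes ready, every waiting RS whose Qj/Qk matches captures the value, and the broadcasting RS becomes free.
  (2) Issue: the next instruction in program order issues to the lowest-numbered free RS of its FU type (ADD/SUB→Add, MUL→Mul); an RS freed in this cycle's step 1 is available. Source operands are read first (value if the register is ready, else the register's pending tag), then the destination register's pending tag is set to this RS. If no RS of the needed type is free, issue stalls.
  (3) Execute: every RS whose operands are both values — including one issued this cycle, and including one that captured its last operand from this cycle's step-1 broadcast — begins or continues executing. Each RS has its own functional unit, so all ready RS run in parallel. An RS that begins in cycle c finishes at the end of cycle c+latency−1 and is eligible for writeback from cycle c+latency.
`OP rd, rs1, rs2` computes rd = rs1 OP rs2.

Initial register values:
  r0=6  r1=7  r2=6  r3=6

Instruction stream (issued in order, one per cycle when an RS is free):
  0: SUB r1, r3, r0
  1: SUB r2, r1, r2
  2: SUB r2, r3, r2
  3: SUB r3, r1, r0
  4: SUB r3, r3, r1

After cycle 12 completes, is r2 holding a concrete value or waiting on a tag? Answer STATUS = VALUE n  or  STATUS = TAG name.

cycle 1: issue SUB r1<-Add1 // r0:6,r1:Add1,r2:6,r3:6
cycle 2: issue SUB r2<-Add2 // r0:6,r1:Add1,r2:Add2,r3:6
cycle 3: stall // r0:6,r1:Add1,r2:Add2,r3:6
cycle 4: CDB Add1=0; issue SUB r2<-Add1 // r0:6,r1:0,r2:Add1,r3:6
cycle 5: stall // r0:6,r1:0,r2:Add1,r3:6
cycle 6: stall // r0:6,r1:0,r2:Add1,r3:6
cycle 7: CDB Add2=-6; issue SUB r3<-Add2 // r0:6,r1:0,r2:Add1,r3:Add2
cycle 8: stall // r0:6,r1:0,r2:Add1,r3:Add2
cycle 9: stall // r0:6,r1:0,r2:Add1,r3:Add2
cycle 10: CDB Add1=12; issue SUB r3<-Add1 // r0:6,r1:0,r2:12,r3:Add1
cycle 11: CDB Add2=-6 // r0:6,r1:0,r2:12,r3:Add1
cycle 12: - // r0:6,r1:0,r2:12,r3:Add1

STATUS = VALUE 12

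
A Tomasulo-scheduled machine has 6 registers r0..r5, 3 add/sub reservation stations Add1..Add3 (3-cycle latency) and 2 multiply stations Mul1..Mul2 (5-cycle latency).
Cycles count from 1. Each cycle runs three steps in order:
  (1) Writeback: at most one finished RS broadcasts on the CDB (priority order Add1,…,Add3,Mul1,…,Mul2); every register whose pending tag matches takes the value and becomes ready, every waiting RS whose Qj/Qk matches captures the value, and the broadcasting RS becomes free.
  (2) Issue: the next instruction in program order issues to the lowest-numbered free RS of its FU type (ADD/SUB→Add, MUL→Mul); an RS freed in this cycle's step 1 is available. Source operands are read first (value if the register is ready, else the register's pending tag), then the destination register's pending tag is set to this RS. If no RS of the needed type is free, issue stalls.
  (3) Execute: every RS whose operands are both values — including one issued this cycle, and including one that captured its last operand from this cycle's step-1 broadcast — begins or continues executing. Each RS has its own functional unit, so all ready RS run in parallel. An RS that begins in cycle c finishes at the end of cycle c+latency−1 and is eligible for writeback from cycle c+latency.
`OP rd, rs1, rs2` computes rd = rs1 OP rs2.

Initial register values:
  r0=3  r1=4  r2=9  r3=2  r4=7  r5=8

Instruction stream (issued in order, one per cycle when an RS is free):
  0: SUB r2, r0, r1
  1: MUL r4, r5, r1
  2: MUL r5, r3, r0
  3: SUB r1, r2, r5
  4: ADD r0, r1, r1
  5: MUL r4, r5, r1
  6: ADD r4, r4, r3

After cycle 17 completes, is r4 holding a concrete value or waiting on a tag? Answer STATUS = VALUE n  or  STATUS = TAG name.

STATUS = TAG Add3

cycle 1: issue SUB r2<-Add1 // r0:3,r1:4,r2:Add1,r3:2,r4:7,r5:8
cycle 2: issue MUL r4<-Mul1 // r0:3,r1:4,r2:Add1,r3:2,r4:Mul1,r5:8
cycle 3: issue MUL r5<-Mul2 // r0:3,r1:4,r2:Add1,r3:2,r4:Mul1,r5:Mul2
cycle 4: CDB Add1=-1; issue SUB r1<-Add1 // r0:3,r1:Add1,r2:-1,r3:2,r4:Mul1,r5:Mul2
cycle 5: issue ADD r0<-Add2 // r0:Add2,r1:Add1,r2:-1,r3:2,r4:Mul1,r5:Mul2
cycle 6: stall // r0:Add2,r1:Add1,r2:-1,r3:2,r4:Mul1,r5:Mul2
cycle 7: CDB Mul1=32; issue MUL r4<-Mul1 // r0:Add2,r1:Add1,r2:-1,r3:2,r4:Mul1,r5:Mul2
cycle 8: CDB Mul2=6; issue ADD r4<-Add3 // r0:Add2,r1:Add1,r2:-1,r3:2,r4:Add3,r5:6
cycle 9: - // r0:Add2,r1:Add1,r2:-1,r3:2,r4:Add3,r5:6
cycle 10: - // r0:Add2,r1:Add1,r2:-1,r3:2,r4:Add3,r5:6
cycle 11: CDB Add1=-7 // r0:Add2,r1:-7,r2:-1,r3:2,r4:Add3,r5:6
cycle 12: - // r0:Add2,r1:-7,r2:-1,r3:2,r4:Add3,r5:6
cycle 13: - // r0:Add2,r1:-7,r2:-1,r3:2,r4:Add3,r5:6
cycle 14: CDB Add2=-14 // r0:-14,r1:-7,r2:-1,r3:2,r4:Add3,r5:6
cycle 15: - // r0:-14,r1:-7,r2:-1,r3:2,r4:Add3,r5:6
cycle 16: CDB Mul1=-42 // r0:-14,r1:-7,r2:-1,r3:2,r4:Add3,r5:6
cycle 17: - // r0:-14,r1:-7,r2:-1,r3:2,r4:Add3,r5:6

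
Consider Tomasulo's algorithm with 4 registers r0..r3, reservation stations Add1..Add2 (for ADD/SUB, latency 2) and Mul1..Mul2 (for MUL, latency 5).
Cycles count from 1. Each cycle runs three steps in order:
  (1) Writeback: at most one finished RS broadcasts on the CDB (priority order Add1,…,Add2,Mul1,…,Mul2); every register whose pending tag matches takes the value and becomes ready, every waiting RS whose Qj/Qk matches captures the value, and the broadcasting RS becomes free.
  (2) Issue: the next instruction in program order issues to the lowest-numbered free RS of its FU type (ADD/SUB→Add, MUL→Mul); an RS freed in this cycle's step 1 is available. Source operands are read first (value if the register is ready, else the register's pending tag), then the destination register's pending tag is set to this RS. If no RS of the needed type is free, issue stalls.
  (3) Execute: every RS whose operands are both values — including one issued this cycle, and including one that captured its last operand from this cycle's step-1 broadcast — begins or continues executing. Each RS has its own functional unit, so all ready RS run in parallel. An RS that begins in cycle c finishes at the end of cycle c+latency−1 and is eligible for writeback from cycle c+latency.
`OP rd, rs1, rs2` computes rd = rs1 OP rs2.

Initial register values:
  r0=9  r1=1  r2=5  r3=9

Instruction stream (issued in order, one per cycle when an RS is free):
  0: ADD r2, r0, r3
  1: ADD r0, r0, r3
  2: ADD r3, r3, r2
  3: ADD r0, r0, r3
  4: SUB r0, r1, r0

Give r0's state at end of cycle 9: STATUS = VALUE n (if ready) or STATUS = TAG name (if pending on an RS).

STATUS = VALUE -44

c1: issue ADD r2<-Add1 | r0:9,r1:1,r2:Add1,r3:9
c2: issue ADD r0<-Add2 | r0:Add2,r1:1,r2:Add1,r3:9
c3: CDB Add1=18; issue ADD r3<-Add1 | r0:Add2,r1:1,r2:18,r3:Add1
c4: CDB Add2=18; issue ADD r0<-Add2 | r0:Add2,r1:1,r2:18,r3:Add1
c5: CDB Add1=27; issue SUB r0<-Add1 | r0:Add1,r1:1,r2:18,r3:27
c6: - | r0:Add1,r1:1,r2:18,r3:27
c7: CDB Add2=45 | r0:Add1,r1:1,r2:18,r3:27
c8: - | r0:Add1,r1:1,r2:18,r3:27
c9: CDB Add1=-44 | r0:-44,r1:1,r2:18,r3:27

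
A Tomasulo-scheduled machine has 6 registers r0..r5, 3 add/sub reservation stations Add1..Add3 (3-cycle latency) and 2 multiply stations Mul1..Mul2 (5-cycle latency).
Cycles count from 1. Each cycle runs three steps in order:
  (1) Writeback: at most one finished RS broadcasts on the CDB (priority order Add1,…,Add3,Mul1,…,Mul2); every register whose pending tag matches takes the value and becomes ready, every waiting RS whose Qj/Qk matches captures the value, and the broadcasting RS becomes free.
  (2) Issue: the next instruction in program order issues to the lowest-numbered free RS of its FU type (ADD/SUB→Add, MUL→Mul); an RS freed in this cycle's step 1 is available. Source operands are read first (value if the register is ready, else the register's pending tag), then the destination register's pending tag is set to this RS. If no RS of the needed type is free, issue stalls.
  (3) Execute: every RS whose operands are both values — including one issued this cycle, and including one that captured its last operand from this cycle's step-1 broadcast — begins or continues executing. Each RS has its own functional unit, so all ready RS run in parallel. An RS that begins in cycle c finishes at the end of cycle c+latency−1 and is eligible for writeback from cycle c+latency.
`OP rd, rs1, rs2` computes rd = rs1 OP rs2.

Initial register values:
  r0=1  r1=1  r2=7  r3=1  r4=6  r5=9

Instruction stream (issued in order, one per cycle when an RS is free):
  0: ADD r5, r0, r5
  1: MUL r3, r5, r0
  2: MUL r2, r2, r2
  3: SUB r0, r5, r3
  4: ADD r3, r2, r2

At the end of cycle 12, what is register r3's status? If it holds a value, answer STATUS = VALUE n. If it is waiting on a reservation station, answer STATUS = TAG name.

cycle 1: issue ADD r5<-Add1 // r0:1,r1:1,r2:7,r3:1,r4:6,r5:Add1
cycle 2: issue MUL r3<-Mul1 // r0:1,r1:1,r2:7,r3:Mul1,r4:6,r5:Add1
cycle 3: issue MUL r2<-Mul2 // r0:1,r1:1,r2:Mul2,r3:Mul1,r4:6,r5:Add1
cycle 4: CDB Add1=10; issue SUB r0<-Add1 // r0:Add1,r1:1,r2:Mul2,r3:Mul1,r4:6,r5:10
cycle 5: issue ADD r3<-Add2 // r0:Add1,r1:1,r2:Mul2,r3:Add2,r4:6,r5:10
cycle 6: - // r0:Add1,r1:1,r2:Mul2,r3:Add2,r4:6,r5:10
cycle 7: - // r0:Add1,r1:1,r2:Mul2,r3:Add2,r4:6,r5:10
cycle 8: CDB Mul2=49 // r0:Add1,r1:1,r2:49,r3:Add2,r4:6,r5:10
cycle 9: CDB Mul1=10 // r0:Add1,r1:1,r2:49,r3:Add2,r4:6,r5:10
cycle 10: - // r0:Add1,r1:1,r2:49,r3:Add2,r4:6,r5:10
cycle 11: CDB Add2=98 // r0:Add1,r1:1,r2:49,r3:98,r4:6,r5:10
cycle 12: CDB Add1=0 // r0:0,r1:1,r2:49,r3:98,r4:6,r5:10

STATUS = VALUE 98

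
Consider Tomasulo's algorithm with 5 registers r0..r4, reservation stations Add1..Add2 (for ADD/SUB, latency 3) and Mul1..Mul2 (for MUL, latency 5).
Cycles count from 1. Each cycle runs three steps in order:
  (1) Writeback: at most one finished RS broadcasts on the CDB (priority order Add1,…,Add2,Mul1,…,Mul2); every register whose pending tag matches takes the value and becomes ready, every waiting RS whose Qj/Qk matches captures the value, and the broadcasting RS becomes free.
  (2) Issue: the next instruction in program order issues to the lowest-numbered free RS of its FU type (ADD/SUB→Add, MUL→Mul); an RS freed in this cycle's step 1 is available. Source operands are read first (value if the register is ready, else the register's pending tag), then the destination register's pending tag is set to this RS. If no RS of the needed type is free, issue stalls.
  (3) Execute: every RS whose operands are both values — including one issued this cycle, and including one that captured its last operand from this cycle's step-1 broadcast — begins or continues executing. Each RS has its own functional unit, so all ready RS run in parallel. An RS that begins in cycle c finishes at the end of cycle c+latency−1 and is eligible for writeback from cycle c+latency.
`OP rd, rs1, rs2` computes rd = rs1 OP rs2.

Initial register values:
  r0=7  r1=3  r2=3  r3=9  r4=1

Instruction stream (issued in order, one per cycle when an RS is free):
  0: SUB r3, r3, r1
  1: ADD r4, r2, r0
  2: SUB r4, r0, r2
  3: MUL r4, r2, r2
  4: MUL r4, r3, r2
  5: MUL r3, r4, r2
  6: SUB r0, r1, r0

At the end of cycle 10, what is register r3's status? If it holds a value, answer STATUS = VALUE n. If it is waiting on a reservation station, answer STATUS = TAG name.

cycle 1: issue SUB r3<-Add1 // r0:7,r1:3,r2:3,r3:Add1,r4:1
cycle 2: issue ADD r4<-Add2 // r0:7,r1:3,r2:3,r3:Add1,r4:Add2
cycle 3: stall // r0:7,r1:3,r2:3,r3:Add1,r4:Add2
cycle 4: CDB Add1=6; issue SUB r4<-Add1 // r0:7,r1:3,r2:3,r3:6,r4:Add1
cycle 5: CDB Add2=10; issue MUL r4<-Mul1 // r0:7,r1:3,r2:3,r3:6,r4:Mul1
cycle 6: issue MUL r4<-Mul2 // r0:7,r1:3,r2:3,r3:6,r4:Mul2
cycle 7: CDB Add1=4; stall // r0:7,r1:3,r2:3,r3:6,r4:Mul2
cycle 8: stall // r0:7,r1:3,r2:3,r3:6,r4:Mul2
cycle 9: stall // r0:7,r1:3,r2:3,r3:6,r4:Mul2
cycle 10: CDB Mul1=9; issue MUL r3<-Mul1 // r0:7,r1:3,r2:3,r3:Mul1,r4:Mul2

STATUS = TAG Mul1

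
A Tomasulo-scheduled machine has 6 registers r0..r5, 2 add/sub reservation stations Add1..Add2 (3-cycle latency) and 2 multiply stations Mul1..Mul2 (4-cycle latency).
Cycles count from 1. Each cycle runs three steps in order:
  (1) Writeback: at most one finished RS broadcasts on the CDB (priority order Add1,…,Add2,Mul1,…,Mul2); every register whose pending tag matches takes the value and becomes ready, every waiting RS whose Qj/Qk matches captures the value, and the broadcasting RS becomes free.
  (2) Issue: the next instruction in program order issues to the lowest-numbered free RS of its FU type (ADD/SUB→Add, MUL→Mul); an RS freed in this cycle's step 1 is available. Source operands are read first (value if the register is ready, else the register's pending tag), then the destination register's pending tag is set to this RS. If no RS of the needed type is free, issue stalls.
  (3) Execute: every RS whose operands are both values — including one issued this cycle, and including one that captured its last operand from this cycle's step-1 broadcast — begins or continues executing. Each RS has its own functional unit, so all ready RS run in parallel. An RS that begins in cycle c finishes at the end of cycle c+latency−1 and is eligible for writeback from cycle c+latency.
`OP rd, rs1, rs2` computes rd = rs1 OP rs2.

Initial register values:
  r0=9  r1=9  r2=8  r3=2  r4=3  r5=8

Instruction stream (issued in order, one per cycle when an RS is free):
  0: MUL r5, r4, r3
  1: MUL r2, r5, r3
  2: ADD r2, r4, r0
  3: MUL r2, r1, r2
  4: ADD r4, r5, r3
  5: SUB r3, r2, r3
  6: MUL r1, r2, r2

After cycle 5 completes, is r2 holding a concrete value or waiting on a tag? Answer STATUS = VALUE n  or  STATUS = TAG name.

STATUS = TAG Mul1

cycle 1: issue MUL r5<-Mul1 // r0:9,r1:9,r2:8,r3:2,r4:3,r5:Mul1
cycle 2: issue MUL r2<-Mul2 // r0:9,r1:9,r2:Mul2,r3:2,r4:3,r5:Mul1
cycle 3: issue ADD r2<-Add1 // r0:9,r1:9,r2:Add1,r3:2,r4:3,r5:Mul1
cycle 4: stall // r0:9,r1:9,r2:Add1,r3:2,r4:3,r5:Mul1
cycle 5: CDB Mul1=6; issue MUL r2<-Mul1 // r0:9,r1:9,r2:Mul1,r3:2,r4:3,r5:6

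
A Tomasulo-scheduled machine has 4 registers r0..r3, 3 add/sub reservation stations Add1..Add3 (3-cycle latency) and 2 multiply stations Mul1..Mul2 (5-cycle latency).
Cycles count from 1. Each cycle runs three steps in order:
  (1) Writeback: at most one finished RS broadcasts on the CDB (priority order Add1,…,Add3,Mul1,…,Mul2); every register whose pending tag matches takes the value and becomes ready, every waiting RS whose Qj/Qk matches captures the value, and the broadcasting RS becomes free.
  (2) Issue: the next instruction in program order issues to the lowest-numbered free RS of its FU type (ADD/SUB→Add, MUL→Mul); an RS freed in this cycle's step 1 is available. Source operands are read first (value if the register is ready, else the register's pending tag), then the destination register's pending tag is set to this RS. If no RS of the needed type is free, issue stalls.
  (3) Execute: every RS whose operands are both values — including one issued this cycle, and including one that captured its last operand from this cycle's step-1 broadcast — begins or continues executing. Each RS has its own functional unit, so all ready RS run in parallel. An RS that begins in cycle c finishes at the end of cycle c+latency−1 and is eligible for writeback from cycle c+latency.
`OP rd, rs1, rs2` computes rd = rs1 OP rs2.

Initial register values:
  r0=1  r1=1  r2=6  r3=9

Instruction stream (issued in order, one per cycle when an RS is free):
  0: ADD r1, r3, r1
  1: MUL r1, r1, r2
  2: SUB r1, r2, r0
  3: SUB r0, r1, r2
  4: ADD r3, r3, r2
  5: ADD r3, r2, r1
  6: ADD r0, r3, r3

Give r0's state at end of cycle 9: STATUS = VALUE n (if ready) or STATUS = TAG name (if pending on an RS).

STATUS = TAG Add3

c1: issue ADD r1<-Add1 | r0:1,r1:Add1,r2:6,r3:9
c2: issue MUL r1<-Mul1 | r0:1,r1:Mul1,r2:6,r3:9
c3: issue SUB r1<-Add2 | r0:1,r1:Add2,r2:6,r3:9
c4: CDB Add1=10; issue SUB r0<-Add1 | r0:Add1,r1:Add2,r2:6,r3:9
c5: issue ADD r3<-Add3 | r0:Add1,r1:Add2,r2:6,r3:Add3
c6: CDB Add2=5; issue ADD r3<-Add2 | r0:Add1,r1:5,r2:6,r3:Add2
c7: stall | r0:Add1,r1:5,r2:6,r3:Add2
c8: CDB Add3=15; issue ADD r0<-Add3 | r0:Add3,r1:5,r2:6,r3:Add2
c9: CDB Add1=-1 | r0:Add3,r1:5,r2:6,r3:Add2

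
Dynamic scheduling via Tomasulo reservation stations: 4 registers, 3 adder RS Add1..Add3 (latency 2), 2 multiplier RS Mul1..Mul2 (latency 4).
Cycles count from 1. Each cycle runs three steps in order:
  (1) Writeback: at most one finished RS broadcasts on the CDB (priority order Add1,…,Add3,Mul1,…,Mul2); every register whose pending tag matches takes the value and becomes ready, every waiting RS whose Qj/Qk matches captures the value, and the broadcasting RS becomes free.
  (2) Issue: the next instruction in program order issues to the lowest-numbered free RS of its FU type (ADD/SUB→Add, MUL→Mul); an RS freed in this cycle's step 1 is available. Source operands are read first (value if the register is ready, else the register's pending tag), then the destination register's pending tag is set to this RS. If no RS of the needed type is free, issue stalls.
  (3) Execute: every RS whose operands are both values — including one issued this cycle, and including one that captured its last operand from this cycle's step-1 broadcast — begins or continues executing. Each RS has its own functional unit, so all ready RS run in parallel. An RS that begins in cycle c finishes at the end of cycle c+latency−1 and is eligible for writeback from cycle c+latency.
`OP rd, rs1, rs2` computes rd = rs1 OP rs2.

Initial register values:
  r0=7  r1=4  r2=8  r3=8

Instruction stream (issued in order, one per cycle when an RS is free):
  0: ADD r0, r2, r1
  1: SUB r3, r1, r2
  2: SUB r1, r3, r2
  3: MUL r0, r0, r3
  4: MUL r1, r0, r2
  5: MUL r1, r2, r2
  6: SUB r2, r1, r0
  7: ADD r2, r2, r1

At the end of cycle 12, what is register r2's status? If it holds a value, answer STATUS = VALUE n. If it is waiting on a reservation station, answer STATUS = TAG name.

STATUS = TAG Add2

  c1: issue ADD r0<-Add1  regs: r0:Add1,r1:4,r2:8,r3:8
  c2: issue SUB r3<-Add2  regs: r0:Add1,r1:4,r2:8,r3:Add2
  c3: CDB Add1=12; issue SUB r1<-Add1  regs: r0:12,r1:Add1,r2:8,r3:Add2
  c4: CDB Add2=-4; issue MUL r0<-Mul1  regs: r0:Mul1,r1:Add1,r2:8,r3:-4
  c5: issue MUL r1<-Mul2  regs: r0:Mul1,r1:Mul2,r2:8,r3:-4
  c6: CDB Add1=-12; stall  regs: r0:Mul1,r1:Mul2,r2:8,r3:-4
  c7: stall  regs: r0:Mul1,r1:Mul2,r2:8,r3:-4
  c8: CDB Mul1=-48; issue MUL r1<-Mul1  regs: r0:-48,r1:Mul1,r2:8,r3:-4
  c9: issue SUB r2<-Add1  regs: r0:-48,r1:Mul1,r2:Add1,r3:-4
  c10: issue ADD r2<-Add2  regs: r0:-48,r1:Mul1,r2:Add2,r3:-4
  c11: -  regs: r0:-48,r1:Mul1,r2:Add2,r3:-4
  c12: CDB Mul1=64  regs: r0:-48,r1:64,r2:Add2,r3:-4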